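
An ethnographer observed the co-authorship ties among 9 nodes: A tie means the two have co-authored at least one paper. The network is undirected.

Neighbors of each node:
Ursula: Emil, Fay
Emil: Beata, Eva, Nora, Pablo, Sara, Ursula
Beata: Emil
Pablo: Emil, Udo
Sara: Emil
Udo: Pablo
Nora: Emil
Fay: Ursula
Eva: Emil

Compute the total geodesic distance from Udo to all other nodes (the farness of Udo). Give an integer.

22

Distances from Udo: Beata:3, Emil:2, Eva:3, Fay:4, Nora:3, Pablo:1, Sara:3, Ursula:3.
Sum = 3 + 2 + 3 + 4 + 3 + 1 + 3 + 3 = 22.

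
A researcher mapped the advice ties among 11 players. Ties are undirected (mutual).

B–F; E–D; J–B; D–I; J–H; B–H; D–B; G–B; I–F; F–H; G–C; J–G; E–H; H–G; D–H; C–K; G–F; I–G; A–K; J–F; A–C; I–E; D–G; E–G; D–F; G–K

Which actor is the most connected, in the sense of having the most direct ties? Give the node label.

Degrees — A:2, B:5, C:3, D:6, E:4, F:6, G:9, H:6, I:4, J:4, K:3.
The maximum is 9, attained only by G.

G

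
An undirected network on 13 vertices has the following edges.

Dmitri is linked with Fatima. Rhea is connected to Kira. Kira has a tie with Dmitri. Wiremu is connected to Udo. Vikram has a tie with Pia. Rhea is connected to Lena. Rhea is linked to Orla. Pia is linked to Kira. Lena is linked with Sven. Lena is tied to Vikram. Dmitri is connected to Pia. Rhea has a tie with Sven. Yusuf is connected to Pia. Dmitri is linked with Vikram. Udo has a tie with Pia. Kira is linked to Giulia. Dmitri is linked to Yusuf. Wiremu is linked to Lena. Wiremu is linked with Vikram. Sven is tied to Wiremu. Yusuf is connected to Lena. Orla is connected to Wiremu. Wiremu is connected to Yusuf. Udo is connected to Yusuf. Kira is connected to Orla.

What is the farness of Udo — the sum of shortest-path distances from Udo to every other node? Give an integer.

24

Distances from Udo: Dmitri:2, Fatima:3, Giulia:3, Kira:2, Lena:2, Orla:2, Pia:1, Rhea:3, Sven:2, Vikram:2, Wiremu:1, Yusuf:1.
Sum = 2 + 3 + 3 + 2 + 2 + 2 + 1 + 3 + 2 + 2 + 1 + 1 = 24.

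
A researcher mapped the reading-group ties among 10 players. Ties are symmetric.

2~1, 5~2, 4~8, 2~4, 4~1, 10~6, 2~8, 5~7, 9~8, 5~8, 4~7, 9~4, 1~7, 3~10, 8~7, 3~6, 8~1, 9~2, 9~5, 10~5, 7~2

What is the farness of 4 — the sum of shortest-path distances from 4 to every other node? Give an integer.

Distances from 4: 1:1, 2:1, 3:4, 5:2, 6:4, 7:1, 8:1, 9:1, 10:3.
Sum = 1 + 1 + 4 + 2 + 4 + 1 + 1 + 1 + 3 = 18.

18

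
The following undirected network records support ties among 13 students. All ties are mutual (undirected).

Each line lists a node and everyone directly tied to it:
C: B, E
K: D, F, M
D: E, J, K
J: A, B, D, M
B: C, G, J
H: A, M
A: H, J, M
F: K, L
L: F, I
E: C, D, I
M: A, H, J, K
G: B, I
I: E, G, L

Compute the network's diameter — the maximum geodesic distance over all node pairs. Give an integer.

Eccentricity of each node (its greatest distance to any other): A:4, B:4, C:4, D:3, E:4, F:4, G:4, H:5, I:5, J:4, K:4, L:4, M:4.
The maximum eccentricity is 5, realized for instance by the pair I–H via I – E – D – K – M – H. So the diameter is 5.

5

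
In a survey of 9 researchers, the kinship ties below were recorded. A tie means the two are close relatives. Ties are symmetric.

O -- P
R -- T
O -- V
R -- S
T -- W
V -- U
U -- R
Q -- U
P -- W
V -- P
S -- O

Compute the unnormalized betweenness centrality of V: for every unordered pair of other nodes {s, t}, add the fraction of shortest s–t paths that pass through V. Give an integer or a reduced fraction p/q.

16/3

Pairs whose geodesics pass through V — P–Q: 1; P–U: 1; P–R: 1/3; Q–W: 1/2; Q–O: 1; U–W: 1/2; U–O: 1.
All other pairs contribute 0.
Summing the contributions gives betweenness(V) = 16/3.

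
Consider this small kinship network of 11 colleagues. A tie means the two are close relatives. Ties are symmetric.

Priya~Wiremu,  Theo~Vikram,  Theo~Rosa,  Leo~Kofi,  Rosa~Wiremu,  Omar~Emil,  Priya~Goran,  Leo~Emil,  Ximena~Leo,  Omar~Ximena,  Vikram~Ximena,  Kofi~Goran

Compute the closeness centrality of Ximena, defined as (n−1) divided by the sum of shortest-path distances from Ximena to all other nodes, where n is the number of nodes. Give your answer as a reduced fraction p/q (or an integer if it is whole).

10/23

Distances from Ximena: Emil:2, Goran:3, Kofi:2, Leo:1, Omar:1, Priya:4, Rosa:3, Theo:2, Vikram:1, Wiremu:4. Sum = 23.
n = 11, so closeness = 10/23.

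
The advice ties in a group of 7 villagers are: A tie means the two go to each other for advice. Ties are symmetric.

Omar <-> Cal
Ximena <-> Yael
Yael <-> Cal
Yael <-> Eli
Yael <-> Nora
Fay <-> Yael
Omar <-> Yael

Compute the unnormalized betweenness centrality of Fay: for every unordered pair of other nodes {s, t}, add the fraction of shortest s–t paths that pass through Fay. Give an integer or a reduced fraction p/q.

0

No shortest path between any pair of other nodes passes through Fay.
Summing the contributions gives betweenness(Fay) = 0.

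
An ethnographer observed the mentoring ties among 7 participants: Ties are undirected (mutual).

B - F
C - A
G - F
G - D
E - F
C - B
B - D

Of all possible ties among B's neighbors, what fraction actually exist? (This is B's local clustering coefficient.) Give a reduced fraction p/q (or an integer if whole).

B's neighbors: C, D, and F (k = 3).
Possible neighbor pairs: C(3,2) = 3. Edges among them: none → e = 0.
Clustering(B) = 0/3 = 0.

0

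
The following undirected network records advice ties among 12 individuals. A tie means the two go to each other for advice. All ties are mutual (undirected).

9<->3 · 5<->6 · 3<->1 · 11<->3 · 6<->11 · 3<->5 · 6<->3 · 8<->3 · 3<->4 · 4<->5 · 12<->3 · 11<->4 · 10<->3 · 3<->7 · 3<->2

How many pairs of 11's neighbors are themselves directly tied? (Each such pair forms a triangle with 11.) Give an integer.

11's neighbors: 3, 4, and 6.
Neighbor pairs that are themselves tied: 11–3–4; 11–3–6. Each forms one triangle with 11, for 2 in total.

2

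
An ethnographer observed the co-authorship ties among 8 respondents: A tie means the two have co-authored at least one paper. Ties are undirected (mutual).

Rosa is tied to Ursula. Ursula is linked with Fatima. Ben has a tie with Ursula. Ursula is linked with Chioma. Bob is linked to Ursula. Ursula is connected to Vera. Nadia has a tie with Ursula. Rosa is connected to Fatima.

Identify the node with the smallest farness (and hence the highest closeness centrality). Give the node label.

Ursula

Farness (sum of distances to all others) for each node — Ben:13, Bob:13, Chioma:13, Fatima:12, Nadia:13, Rosa:12, Ursula:7, Vera:13.
The smallest farness is 7, for Ursula, so Ursula has the highest closeness.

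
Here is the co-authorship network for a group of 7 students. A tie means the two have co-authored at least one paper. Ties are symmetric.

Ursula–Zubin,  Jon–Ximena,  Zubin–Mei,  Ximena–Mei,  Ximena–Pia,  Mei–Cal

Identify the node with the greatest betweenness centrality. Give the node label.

Unnormalized betweenness of each node: Cal:0, Jon:0, Mei:11, Pia:0, Ursula:0, Ximena:9, Zubin:5.
Mei has the largest value, 11, making it the main broker — the node through which the most shortest paths run.

Mei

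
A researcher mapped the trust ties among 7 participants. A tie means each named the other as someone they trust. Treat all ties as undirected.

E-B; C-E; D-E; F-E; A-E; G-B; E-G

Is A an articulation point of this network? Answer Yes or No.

Even without A, every remaining node can still reach every other (the residual graph is connected), so A is not a cut vertex.

No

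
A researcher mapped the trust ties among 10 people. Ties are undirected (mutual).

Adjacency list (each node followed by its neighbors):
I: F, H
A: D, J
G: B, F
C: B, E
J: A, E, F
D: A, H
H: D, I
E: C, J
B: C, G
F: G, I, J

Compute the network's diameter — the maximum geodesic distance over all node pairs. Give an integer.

5

Eccentricity of each node (its greatest distance to any other): A:4, B:5, C:5, D:5, E:4, F:3, G:4, H:5, I:4, J:3.
The maximum eccentricity is 5, realized for instance by the pair B–D via B – G – F – I – H – D. So the diameter is 5.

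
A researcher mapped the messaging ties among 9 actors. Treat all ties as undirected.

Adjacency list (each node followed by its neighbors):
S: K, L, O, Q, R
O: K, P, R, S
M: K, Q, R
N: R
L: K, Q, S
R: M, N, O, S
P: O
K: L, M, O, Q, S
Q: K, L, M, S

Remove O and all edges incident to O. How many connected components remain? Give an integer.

Without O, the remaining ties split the others into: {K, L, M, N, Q, R, S}; {P}.
That's 2 separate components.

2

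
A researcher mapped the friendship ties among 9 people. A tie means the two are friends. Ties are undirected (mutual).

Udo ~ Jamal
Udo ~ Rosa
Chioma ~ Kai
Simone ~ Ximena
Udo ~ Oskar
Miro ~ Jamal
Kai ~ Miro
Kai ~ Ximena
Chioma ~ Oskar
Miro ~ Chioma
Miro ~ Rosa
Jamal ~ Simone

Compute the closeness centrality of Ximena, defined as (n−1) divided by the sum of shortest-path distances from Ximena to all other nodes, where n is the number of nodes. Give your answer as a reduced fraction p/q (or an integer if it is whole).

Distances from Ximena: Chioma:2, Jamal:2, Kai:1, Miro:2, Oskar:3, Rosa:3, Simone:1, Udo:3. Sum = 17.
n = 9, so closeness = 8/17.

8/17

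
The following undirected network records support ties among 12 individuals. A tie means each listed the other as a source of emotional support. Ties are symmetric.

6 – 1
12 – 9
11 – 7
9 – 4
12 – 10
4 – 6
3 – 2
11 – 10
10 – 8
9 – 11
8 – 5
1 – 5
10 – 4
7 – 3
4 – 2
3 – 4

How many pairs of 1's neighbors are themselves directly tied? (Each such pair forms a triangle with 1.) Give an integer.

0

1's neighbors are 5 and 6, but none of them are tied to each other, so no triangle contains 1.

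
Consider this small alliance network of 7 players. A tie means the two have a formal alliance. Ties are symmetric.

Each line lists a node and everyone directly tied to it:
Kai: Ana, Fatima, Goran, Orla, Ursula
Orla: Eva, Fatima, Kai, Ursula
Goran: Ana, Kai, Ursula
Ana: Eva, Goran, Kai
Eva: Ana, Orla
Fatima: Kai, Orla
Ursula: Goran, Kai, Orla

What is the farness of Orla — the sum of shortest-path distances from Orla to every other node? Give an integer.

Distances from Orla: Ana:2, Eva:1, Fatima:1, Goran:2, Kai:1, Ursula:1.
Sum = 2 + 1 + 1 + 2 + 1 + 1 = 8.

8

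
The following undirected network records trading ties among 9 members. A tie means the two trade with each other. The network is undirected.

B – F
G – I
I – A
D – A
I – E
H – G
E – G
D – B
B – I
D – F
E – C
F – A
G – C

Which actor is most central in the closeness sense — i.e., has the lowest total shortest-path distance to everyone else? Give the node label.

Farness (sum of distances to all others) for each node — A:15, B:15, C:20, D:19, E:15, F:19, G:14, H:21, I:12.
The smallest farness is 12, for I, so I has the highest closeness.

I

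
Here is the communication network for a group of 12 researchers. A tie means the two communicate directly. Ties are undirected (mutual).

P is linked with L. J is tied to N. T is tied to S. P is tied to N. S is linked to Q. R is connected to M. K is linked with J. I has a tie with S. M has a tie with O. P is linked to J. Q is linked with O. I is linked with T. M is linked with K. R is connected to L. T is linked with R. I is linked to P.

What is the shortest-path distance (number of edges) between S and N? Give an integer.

3

One shortest route is S – I – P – N, which uses 3 edges, and at distance 2 from S we only reach {O, P, R}, which does not include N. So d(S,N) = 3.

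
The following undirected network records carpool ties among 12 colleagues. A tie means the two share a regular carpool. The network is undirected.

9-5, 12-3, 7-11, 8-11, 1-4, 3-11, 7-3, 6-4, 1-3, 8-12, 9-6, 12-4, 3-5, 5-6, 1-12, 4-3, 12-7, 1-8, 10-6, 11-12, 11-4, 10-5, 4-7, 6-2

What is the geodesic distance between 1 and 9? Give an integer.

3

One shortest route is 1 – 3 – 5 – 9, which uses 3 edges, and at distance 2 from 1 we only reach {5, 6, 7, 11}, which does not include 9. So d(1,9) = 3.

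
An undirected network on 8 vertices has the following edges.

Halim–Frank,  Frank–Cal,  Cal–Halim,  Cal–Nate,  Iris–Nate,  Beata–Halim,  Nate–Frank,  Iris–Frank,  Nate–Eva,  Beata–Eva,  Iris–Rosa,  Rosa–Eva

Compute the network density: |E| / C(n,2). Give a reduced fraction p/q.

3/7

There are 12 edges and 8 nodes, so the maximum possible is C(8,2) = 28.
Density = 12/28 = 3/7.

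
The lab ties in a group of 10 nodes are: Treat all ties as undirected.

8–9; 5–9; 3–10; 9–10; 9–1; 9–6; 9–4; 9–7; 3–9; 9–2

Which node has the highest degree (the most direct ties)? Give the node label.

Degrees — 1:1, 2:1, 3:2, 4:1, 5:1, 6:1, 7:1, 8:1, 9:9, 10:2.
The maximum is 9, attained only by 9.

9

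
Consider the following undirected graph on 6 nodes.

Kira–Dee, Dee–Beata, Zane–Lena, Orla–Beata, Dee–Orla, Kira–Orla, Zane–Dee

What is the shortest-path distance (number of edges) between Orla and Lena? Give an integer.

3

One shortest route is Orla – Dee – Zane – Lena, which uses 3 edges, and at distance 2 from Orla we only reach {Zane}, which does not include Lena. So d(Orla,Lena) = 3.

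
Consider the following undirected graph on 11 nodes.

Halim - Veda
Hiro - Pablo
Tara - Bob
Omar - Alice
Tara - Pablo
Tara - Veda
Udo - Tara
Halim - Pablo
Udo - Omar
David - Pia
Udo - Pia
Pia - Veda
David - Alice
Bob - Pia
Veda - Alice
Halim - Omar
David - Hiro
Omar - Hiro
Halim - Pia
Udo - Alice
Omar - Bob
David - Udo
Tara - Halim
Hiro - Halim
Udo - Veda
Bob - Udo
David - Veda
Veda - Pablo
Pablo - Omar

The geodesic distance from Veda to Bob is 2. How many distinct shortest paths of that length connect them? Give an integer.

The shortest distance is 2. The length-2 paths are: Veda–Tara–Bob; Veda–Udo–Bob; Veda–Pia–Bob.
That gives 3 distinct shortest paths.

3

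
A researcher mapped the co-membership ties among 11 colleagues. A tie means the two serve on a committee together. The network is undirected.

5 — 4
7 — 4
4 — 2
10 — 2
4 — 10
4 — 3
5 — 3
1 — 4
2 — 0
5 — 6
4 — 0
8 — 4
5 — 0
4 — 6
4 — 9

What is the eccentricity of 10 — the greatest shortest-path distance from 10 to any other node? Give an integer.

2

Distances from 10: 0:2, 1:2, 2:1, 3:2, 4:1, 5:2, 6:2, 7:2, 8:2, 9:2.
The largest is 2 (to 0, 3, 7, 9, 5, 8, 1, and 6), so the eccentricity of 10 is 2.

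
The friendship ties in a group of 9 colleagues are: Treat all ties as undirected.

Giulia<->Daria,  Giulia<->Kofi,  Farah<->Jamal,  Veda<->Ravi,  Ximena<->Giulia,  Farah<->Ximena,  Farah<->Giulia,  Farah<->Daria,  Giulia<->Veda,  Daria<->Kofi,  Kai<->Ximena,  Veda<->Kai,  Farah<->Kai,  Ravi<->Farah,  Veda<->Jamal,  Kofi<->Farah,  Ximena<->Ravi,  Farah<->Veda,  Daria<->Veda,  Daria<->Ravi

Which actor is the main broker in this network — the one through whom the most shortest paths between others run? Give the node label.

Farah

Unnormalized betweenness of each node: Daria:13/12, Farah:25/3, Giulia:17/12, Jamal:0, Kai:1/4, Kofi:0, Ravi:7/12, Veda:41/12, Ximena:11/12.
Farah has the largest value, 25/3, making it the main broker — the node through which the most shortest paths run.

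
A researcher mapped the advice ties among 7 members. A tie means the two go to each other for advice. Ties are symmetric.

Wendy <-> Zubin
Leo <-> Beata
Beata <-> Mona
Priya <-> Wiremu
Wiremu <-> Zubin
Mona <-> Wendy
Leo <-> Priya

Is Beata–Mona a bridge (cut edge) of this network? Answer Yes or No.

No

Even without that edge, Beata still reaches Mona via Beata – Leo – Priya – Wiremu – Zubin – Wendy – Mona, so the network stays connected. Not a bridge.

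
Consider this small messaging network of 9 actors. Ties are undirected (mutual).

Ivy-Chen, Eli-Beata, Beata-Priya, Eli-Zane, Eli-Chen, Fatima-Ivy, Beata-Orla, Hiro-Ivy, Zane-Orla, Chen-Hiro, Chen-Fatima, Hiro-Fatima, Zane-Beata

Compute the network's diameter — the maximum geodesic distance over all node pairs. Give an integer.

Eccentricity of each node (its greatest distance to any other): Beata:3, Chen:3, Eli:2, Fatima:4, Hiro:4, Ivy:4, Orla:4, Priya:4, Zane:3.
The maximum eccentricity is 4, realized for instance by the pair Priya–Hiro via Priya – Beata – Eli – Chen – Hiro. So the diameter is 4.

4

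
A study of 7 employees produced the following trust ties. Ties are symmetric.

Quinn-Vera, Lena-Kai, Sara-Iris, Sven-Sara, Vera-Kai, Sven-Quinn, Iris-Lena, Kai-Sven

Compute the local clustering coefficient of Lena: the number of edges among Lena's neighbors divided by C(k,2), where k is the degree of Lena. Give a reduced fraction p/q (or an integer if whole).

Lena's neighbors: Iris and Kai (k = 2).
Possible neighbor pairs: C(2,2) = 1. Edges among them: none → e = 0.
Clustering(Lena) = 0/1.

0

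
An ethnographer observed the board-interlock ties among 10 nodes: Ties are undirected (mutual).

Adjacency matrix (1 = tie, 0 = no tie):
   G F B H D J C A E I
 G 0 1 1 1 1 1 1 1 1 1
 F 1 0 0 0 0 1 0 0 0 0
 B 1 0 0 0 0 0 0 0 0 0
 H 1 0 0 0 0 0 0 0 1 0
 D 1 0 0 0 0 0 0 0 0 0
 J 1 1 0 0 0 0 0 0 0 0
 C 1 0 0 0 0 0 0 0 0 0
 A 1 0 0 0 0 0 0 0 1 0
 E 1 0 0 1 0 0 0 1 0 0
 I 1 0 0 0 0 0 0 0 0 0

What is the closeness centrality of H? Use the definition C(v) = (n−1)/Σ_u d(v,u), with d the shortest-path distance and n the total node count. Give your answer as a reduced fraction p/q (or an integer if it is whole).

Distances from H: A:2, B:2, C:2, D:2, E:1, F:2, G:1, I:2, J:2. Sum = 16.
n = 10, so closeness = 9/16.

9/16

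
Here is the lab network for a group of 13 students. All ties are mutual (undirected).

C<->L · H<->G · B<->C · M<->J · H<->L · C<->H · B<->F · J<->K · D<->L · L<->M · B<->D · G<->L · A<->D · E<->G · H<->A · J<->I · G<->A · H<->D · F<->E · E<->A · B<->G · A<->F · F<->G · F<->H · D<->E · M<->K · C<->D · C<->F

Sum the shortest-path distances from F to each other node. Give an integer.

Distances from F: A:1, B:1, C:1, D:2, E:1, G:1, H:1, I:5, J:4, K:4, L:2, M:3.
Sum = 1 + 1 + 1 + 2 + 1 + 1 + 1 + 5 + 4 + 4 + 2 + 3 = 26.

26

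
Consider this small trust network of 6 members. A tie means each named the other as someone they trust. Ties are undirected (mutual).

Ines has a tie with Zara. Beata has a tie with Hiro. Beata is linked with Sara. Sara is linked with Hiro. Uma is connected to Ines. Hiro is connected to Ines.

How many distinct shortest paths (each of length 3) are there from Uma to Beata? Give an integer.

The shortest distance is 3, and the only length-3 path is Uma–Ines–Hiro–Beata. So there is exactly 1 shortest path.

1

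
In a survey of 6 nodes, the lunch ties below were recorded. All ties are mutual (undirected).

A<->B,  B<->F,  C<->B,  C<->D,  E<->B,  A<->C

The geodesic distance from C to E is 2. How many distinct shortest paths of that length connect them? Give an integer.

1

The shortest distance is 2, and the only length-2 path is C–B–E. So there is exactly 1 shortest path.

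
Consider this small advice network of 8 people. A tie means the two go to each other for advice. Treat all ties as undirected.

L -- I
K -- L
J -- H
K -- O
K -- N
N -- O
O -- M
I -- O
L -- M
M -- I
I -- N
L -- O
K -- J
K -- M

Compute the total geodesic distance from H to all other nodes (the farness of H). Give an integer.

Distances from H: I:4, J:1, K:2, L:3, M:3, N:3, O:3.
Sum = 4 + 1 + 2 + 3 + 3 + 3 + 3 = 19.

19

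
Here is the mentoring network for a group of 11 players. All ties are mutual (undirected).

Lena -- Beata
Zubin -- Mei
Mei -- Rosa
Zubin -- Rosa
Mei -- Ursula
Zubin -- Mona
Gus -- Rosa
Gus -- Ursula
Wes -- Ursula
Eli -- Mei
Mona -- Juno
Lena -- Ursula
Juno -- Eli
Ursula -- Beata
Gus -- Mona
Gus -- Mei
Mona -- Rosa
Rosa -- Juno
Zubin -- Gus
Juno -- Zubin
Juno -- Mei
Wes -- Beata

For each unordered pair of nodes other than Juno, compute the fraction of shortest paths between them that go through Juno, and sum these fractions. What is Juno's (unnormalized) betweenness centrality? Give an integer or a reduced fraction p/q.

Pairs whose geodesics pass through Juno — Eli–Zubin: 1/2; Eli–Rosa: 1/2; Eli–Mona: 1; Mei–Mona: 1/4.
All other pairs contribute 0.
Summing the contributions gives betweenness(Juno) = 9/4.

9/4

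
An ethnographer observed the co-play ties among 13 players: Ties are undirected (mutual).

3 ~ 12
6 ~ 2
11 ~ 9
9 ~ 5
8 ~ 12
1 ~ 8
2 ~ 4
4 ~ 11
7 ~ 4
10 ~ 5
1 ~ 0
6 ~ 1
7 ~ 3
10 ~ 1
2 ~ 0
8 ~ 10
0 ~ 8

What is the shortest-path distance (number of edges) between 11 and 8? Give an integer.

One shortest route is 11 – 9 – 5 – 10 – 8, which uses 4 edges, and at distance 3 from 11 we only reach {0, 3, 6, 10}, which does not include 8. So d(11,8) = 4.

4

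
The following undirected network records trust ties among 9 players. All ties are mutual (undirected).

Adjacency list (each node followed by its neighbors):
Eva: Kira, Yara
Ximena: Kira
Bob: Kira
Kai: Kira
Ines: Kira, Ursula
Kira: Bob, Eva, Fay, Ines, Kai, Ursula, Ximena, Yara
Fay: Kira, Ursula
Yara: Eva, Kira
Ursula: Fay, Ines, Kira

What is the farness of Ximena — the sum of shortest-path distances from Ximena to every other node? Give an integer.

Distances from Ximena: Bob:2, Eva:2, Fay:2, Ines:2, Kai:2, Kira:1, Ursula:2, Yara:2.
Sum = 2 + 2 + 2 + 2 + 2 + 1 + 2 + 2 = 15.

15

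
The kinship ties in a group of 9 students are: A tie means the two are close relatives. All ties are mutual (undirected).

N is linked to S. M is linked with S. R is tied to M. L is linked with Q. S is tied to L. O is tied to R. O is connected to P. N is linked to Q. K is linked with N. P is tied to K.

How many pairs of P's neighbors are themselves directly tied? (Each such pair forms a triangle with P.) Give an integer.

0

P's neighbors are K and O, but none of them are tied to each other, so no triangle contains P.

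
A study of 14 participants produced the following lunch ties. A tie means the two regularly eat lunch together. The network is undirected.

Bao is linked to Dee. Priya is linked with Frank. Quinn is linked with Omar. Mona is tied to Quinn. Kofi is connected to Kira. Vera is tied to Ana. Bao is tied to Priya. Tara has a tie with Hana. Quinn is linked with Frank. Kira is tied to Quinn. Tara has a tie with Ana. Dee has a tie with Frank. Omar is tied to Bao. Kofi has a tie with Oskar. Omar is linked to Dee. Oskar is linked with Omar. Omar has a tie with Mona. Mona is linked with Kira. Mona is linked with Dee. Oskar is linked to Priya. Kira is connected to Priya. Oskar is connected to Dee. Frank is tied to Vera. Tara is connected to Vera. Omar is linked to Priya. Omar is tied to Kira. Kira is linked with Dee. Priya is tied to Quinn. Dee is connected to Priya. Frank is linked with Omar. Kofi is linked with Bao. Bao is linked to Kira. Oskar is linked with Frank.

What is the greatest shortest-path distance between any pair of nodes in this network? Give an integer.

5

Eccentricity of each node (its greatest distance to any other): Ana:4, Bao:5, Dee:4, Frank:3, Hana:5, Kira:5, Kofi:5, Mona:5, Omar:4, Oskar:4, Priya:4, Quinn:4, Tara:4, Vera:3.
The maximum eccentricity is 5, realized for instance by the pair Kofi–Hana via Kofi – Oskar – Frank – Vera – Tara – Hana. So the diameter is 5.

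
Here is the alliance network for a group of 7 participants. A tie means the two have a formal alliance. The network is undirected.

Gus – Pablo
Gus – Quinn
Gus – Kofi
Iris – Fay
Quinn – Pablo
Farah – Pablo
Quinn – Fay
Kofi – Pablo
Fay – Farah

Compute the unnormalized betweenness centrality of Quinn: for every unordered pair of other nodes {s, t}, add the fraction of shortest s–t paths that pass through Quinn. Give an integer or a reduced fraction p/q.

13/3

Pairs whose geodesics pass through Quinn — Gus–Iris: 1; Gus–Fay: 1; Kofi–Iris: 2/3; Kofi–Fay: 2/3; Pablo–Iris: 1/2; Pablo–Fay: 1/2.
All other pairs contribute 0.
Summing the contributions gives betweenness(Quinn) = 13/3.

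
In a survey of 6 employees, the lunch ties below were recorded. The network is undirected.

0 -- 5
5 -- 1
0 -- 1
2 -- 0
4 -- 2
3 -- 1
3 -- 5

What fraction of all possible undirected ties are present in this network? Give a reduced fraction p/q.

There are 7 edges and 6 nodes, so the maximum possible is C(6,2) = 15.
Density = 7/15.

7/15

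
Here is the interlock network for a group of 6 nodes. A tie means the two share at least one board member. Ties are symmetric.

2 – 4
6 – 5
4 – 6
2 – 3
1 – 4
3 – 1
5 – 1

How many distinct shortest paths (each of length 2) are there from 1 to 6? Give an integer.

2

The shortest distance is 2. The length-2 paths are: 1–4–6; 1–5–6.
That gives 2 distinct shortest paths.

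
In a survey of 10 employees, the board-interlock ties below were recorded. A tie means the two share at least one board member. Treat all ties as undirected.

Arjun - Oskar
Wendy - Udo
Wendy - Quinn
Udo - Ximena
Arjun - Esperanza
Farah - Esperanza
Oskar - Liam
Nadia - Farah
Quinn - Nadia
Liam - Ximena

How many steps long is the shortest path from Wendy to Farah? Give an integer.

3

One shortest route is Wendy – Quinn – Nadia – Farah, which uses 3 edges, and at distance 2 from Wendy we only reach {Nadia, Ximena}, which does not include Farah. So d(Wendy,Farah) = 3.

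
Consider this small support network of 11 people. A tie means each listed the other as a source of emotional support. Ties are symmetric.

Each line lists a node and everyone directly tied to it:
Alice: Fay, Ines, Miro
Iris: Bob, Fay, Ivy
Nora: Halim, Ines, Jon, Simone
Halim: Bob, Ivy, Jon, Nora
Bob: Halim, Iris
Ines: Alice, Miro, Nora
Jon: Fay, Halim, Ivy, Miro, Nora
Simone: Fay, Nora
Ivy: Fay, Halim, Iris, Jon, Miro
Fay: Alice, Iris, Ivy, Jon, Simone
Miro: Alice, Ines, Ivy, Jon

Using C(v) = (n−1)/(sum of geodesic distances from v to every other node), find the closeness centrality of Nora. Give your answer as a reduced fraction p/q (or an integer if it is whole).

Distances from Nora: Alice:2, Bob:2, Fay:2, Halim:1, Ines:1, Iris:3, Ivy:2, Jon:1, Miro:2, Simone:1. Sum = 17.
n = 11, so closeness = 10/17.

10/17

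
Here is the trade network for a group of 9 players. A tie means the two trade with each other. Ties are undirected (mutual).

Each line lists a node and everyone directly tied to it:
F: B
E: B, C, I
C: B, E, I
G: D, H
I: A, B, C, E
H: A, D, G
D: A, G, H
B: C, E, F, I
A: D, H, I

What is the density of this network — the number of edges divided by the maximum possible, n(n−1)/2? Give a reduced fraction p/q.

13/36

There are 13 edges and 9 nodes, so the maximum possible is C(9,2) = 36.
Density = 13/36.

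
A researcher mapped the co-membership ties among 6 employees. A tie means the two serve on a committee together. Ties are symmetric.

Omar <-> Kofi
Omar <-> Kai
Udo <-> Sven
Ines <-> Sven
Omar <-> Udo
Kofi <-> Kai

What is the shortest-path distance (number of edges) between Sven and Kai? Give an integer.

One shortest route is Sven – Udo – Omar – Kai, which uses 3 edges, and at distance 2 from Sven we only reach {Omar}, which does not include Kai. So d(Sven,Kai) = 3.

3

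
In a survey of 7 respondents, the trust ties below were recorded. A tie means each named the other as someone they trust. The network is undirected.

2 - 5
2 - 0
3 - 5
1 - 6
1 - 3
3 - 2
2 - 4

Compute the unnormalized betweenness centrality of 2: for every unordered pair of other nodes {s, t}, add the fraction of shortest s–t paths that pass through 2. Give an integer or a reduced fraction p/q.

Pairs whose geodesics pass through 2 — 1–0: 1; 1–4: 1; 5–0: 1; 5–4: 1; 0–4: 1; 0–6: 1; 0–3: 1; 4–6: 1; 4–3: 1.
All other pairs contribute 0.
Summing the contributions gives betweenness(2) = 9.

9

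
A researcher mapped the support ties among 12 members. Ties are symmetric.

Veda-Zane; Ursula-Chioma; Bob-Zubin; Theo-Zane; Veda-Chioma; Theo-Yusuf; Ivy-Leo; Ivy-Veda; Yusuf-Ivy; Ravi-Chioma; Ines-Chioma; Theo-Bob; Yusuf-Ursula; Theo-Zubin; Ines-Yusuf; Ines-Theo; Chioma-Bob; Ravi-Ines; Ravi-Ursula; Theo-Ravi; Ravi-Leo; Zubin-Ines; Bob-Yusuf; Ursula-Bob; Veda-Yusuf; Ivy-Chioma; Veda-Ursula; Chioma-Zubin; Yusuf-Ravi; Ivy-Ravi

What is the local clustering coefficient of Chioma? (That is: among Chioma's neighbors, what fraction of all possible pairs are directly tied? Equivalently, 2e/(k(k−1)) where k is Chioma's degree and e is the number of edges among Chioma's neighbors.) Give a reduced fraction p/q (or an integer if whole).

Chioma's neighbors: Bob, Ines, Ivy, Ravi, Ursula, Veda, and Zubin (k = 7).
Possible neighbor pairs: C(7,2) = 21. Edges among them: Bob–Ursula, Bob–Zubin, Ines–Ravi, Ines–Zubin, Ivy–Ravi, Ivy–Veda, Ravi–Ursula, Ursula–Veda → e = 8.
Clustering(Chioma) = 8/21.

8/21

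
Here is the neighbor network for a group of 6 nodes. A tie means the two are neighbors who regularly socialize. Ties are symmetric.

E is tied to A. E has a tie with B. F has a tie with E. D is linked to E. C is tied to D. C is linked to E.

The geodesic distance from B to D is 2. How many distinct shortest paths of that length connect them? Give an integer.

The shortest distance is 2, and the only length-2 path is B–E–D. So there is exactly 1 shortest path.

1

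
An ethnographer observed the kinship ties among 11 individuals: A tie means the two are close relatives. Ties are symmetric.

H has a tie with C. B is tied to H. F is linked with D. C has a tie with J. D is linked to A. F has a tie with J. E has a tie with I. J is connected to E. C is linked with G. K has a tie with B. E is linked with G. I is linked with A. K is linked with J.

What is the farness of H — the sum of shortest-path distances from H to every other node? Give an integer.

27

Distances from H: A:5, B:1, C:1, D:4, E:3, F:3, G:2, I:4, J:2, K:2.
Sum = 5 + 1 + 1 + 4 + 3 + 3 + 2 + 4 + 2 + 2 = 27.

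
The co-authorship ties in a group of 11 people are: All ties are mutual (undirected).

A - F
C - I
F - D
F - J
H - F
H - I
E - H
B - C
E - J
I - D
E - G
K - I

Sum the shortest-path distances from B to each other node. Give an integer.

Distances from B: A:5, C:1, D:3, E:4, F:4, G:5, H:3, I:2, J:5, K:3.
Sum = 5 + 1 + 3 + 4 + 4 + 5 + 3 + 2 + 5 + 3 = 35.

35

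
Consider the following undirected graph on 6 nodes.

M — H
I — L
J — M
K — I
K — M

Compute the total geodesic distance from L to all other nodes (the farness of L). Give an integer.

14

Distances from L: H:4, I:1, J:4, K:2, M:3.
Sum = 4 + 1 + 4 + 2 + 3 = 14.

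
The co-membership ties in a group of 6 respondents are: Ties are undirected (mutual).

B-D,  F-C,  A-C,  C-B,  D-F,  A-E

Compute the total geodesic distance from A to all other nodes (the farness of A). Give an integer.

9

Distances from A: B:2, C:1, D:3, E:1, F:2.
Sum = 2 + 1 + 3 + 1 + 2 = 9.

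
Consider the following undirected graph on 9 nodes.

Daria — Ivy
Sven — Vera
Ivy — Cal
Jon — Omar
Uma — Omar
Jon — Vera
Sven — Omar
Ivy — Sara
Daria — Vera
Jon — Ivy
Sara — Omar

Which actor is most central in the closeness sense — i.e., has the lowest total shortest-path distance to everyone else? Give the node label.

Farness (sum of distances to all others) for each node — Cal:21, Daria:17, Ivy:14, Jon:13, Omar:14, Sara:15, Sven:17, Uma:21, Vera:16.
The smallest farness is 13, for Jon, so Jon has the highest closeness.

Jon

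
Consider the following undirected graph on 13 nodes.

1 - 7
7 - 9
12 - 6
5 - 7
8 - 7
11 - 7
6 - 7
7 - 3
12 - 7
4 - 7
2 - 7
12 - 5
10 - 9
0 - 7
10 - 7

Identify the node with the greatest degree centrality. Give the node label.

Degrees — 0:1, 1:1, 2:1, 3:1, 4:1, 5:2, 6:2, 7:12, 8:1, 9:2, 10:2, 11:1, 12:3.
The maximum is 12, attained only by 7.

7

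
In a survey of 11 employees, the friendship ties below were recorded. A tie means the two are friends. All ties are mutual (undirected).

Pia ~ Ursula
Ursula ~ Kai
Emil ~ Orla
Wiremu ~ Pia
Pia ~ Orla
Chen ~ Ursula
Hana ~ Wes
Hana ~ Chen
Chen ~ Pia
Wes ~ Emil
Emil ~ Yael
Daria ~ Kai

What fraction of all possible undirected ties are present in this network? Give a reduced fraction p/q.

There are 12 edges and 11 nodes, so the maximum possible is C(11,2) = 55.
Density = 12/55.

12/55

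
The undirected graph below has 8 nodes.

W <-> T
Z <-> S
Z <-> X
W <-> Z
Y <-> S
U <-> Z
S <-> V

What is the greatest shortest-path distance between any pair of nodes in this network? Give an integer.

Eccentricity of each node (its greatest distance to any other): S:3, T:4, U:3, V:4, W:3, X:3, Y:4, Z:2.
The maximum eccentricity is 4, realized for instance by the pair Y–T via Y – S – Z – W – T. So the diameter is 4.

4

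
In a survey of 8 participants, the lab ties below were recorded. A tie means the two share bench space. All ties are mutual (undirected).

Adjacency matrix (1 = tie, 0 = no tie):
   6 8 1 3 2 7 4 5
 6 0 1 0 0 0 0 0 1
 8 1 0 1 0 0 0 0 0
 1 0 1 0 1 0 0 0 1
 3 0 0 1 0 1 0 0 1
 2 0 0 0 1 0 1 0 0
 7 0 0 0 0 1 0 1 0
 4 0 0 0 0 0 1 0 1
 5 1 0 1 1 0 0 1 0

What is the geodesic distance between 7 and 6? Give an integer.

3

One shortest route is 7 – 4 – 5 – 6, which uses 3 edges, and at distance 2 from 7 we only reach {3, 5}, which does not include 6. So d(7,6) = 3.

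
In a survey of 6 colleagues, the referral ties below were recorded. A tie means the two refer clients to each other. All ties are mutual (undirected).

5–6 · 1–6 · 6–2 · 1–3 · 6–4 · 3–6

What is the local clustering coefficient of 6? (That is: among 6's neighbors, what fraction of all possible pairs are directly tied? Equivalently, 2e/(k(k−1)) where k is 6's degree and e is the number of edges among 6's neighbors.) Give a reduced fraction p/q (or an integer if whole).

6's neighbors: 1, 2, 3, 4, and 5 (k = 5).
Possible neighbor pairs: C(5,2) = 10. Edges among them: 1–3 → e = 1.
Clustering(6) = 1/10.

1/10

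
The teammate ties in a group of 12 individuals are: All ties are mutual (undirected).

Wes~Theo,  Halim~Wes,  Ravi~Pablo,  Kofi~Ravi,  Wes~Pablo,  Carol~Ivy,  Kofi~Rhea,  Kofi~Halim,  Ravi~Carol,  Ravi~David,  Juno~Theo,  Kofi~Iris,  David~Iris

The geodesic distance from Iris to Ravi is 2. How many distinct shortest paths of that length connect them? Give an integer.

2

The shortest distance is 2. The length-2 paths are: Iris–Kofi–Ravi; Iris–David–Ravi.
That gives 2 distinct shortest paths.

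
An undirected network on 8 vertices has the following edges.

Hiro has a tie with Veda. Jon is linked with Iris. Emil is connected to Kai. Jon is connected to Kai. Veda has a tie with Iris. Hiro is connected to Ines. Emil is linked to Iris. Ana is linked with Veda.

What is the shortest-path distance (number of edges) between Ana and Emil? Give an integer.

3

One shortest route is Ana – Veda – Iris – Emil, which uses 3 edges, and at distance 2 from Ana we only reach {Hiro, Iris}, which does not include Emil. So d(Ana,Emil) = 3.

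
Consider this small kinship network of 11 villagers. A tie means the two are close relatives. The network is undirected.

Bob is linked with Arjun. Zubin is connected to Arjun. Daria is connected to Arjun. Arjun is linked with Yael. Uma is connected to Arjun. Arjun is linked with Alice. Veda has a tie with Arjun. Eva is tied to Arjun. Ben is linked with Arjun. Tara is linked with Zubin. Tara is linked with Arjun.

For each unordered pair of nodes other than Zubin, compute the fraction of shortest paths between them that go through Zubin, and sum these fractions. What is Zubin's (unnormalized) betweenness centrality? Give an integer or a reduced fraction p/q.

No shortest path between any pair of other nodes passes through Zubin.
Summing the contributions gives betweenness(Zubin) = 0.

0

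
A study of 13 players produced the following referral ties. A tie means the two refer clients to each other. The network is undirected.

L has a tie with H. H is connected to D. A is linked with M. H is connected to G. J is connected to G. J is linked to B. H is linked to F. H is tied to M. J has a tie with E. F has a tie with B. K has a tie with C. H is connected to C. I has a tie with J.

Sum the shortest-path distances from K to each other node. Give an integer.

40

Distances from K: A:4, B:4, C:1, D:3, E:5, F:3, G:3, H:2, I:5, J:4, L:3, M:3.
Sum = 4 + 4 + 1 + 3 + 5 + 3 + 3 + 2 + 5 + 4 + 3 + 3 = 40.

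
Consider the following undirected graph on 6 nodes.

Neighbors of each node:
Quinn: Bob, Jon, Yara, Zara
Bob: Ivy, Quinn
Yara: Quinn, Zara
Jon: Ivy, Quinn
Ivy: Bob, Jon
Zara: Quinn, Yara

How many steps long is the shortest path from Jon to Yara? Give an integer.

One shortest route is Jon – Quinn – Yara, which uses 2 edges, and Jon and Yara are not directly tied, so nothing shorter exists. So d(Jon,Yara) = 2.

2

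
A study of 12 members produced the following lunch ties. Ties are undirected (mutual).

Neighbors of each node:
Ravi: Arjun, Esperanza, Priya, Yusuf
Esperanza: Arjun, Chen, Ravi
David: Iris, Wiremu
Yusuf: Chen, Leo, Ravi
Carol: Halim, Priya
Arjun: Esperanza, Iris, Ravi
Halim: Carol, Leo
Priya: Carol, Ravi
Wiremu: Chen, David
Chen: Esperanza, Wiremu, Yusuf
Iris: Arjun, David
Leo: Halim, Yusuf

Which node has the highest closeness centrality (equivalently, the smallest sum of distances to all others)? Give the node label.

Farness (sum of distances to all others) for each node — Arjun:24, Carol:33, Chen:24, David:33, Esperanza:24, Halim:34, Iris:30, Leo:28, Priya:27, Ravi:21, Wiremu:30, Yusuf:22.
The smallest farness is 21, for Ravi, so Ravi has the highest closeness.

Ravi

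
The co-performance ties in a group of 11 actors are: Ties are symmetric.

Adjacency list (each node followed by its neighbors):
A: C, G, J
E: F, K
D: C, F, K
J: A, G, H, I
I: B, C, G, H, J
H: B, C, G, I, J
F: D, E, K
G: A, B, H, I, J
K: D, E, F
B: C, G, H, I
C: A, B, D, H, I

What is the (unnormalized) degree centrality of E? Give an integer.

2

E is directly tied to F and K. That is 2 neighbors, so the degree of E is 2.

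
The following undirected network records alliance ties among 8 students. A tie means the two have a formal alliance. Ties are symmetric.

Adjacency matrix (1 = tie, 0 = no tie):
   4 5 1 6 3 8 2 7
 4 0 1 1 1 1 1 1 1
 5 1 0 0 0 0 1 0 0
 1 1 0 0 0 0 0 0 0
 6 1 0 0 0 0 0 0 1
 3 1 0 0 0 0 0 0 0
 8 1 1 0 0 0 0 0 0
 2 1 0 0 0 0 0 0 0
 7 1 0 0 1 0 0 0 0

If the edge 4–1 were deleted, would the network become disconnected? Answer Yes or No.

Without the 4–1 edge there is no alternate route between 4 and 1, so the network disconnects. It is a bridge.

Yes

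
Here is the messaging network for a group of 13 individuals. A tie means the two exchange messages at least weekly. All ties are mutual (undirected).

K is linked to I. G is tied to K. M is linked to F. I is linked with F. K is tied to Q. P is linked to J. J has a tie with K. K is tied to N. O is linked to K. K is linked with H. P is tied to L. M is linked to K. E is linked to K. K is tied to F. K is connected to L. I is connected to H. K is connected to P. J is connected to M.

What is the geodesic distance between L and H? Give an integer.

One shortest route is L – K – H, which uses 2 edges, and L and H are not directly tied, so nothing shorter exists. So d(L,H) = 2.

2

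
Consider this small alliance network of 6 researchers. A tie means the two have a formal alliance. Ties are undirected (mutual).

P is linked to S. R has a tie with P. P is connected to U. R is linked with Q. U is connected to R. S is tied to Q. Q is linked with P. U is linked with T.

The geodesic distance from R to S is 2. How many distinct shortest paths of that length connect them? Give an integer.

The shortest distance is 2. The length-2 paths are: R–Q–S; R–P–S.
That gives 2 distinct shortest paths.

2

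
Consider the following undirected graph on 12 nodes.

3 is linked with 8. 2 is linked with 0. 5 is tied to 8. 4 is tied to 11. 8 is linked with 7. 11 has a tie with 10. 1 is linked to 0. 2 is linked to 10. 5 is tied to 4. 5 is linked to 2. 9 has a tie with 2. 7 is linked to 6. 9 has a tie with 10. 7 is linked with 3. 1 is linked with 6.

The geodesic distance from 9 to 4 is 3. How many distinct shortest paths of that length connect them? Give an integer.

2

The shortest distance is 3. The length-3 paths are: 9–10–11–4; 9–2–5–4.
That gives 2 distinct shortest paths.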